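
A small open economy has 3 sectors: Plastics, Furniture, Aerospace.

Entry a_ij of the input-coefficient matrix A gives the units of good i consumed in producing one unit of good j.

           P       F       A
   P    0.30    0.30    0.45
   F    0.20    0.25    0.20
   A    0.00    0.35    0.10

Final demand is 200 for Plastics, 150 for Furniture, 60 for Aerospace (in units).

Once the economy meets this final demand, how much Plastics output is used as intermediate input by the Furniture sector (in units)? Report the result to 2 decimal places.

I − A =
  [   0.70    -0.30    -0.45]
  [  -0.20     0.75    -0.20]
  [   0.00    -0.35     0.90]
Cofactors of I−A, C_ij = (−1)^(i+j)·(minor ij) (rows/columns in the sector order above):
  C_11 = (0.75)(0.90) − (-0.20)(-0.35) = 0.6050
  C_12 = −[(-0.20)(0.90) − (-0.20)(0.00)] = 0.1800
  C_13 = (-0.20)(-0.35) − (0.75)(0.00) = 0.0700
  C_21 = −[(-0.30)(0.90) − (-0.45)(-0.35)] = 0.4275
  C_22 = (0.70)(0.90) − (-0.45)(0.00) = 0.6300
  C_23 = −[(0.70)(-0.35) − (-0.30)(0.00)] = 0.2450
  C_31 = (-0.30)(-0.20) − (-0.45)(0.75) = 0.3975
  C_32 = −[(0.70)(-0.20) − (-0.45)(-0.20)] = 0.2300
  C_33 = (0.70)(0.75) − (-0.30)(-0.20) = 0.4650
det(I−A) = Σ_j (I−A)_1j·C_1j = (0.70)(0.6050) + (-0.30)(0.1800) + (-0.45)(0.0700) = 0.3380
adj(I−A) = Cᵀ =
  [ 0.6050   0.4275   0.3975]
  [ 0.1800   0.6300   0.2300]
  [ 0.0700   0.2450   0.4650]
(I − A)⁻¹ = adj(I−A) / det(I−A) ≈
  [   1.7899     1.2648     1.1760]
  [   0.5325     1.8639     0.6805]
  [   0.2071     0.7249     1.3757]
First solve x = (I − A)⁻¹ d = adj(I−A)·d / det(I−A); in particular x_F = (0.1800·200 + 0.6300·150 + 0.2300·60) / 0.3380 = 144.30 / 0.3380 ≈ 426.9231.
Intermediate flow from P to F: z_PF = a_PF · x_F = 0.30 × 144.30 / 0.3380 = 43.29 / 0.3380 ≈ 128.08.

z_PF = 128.08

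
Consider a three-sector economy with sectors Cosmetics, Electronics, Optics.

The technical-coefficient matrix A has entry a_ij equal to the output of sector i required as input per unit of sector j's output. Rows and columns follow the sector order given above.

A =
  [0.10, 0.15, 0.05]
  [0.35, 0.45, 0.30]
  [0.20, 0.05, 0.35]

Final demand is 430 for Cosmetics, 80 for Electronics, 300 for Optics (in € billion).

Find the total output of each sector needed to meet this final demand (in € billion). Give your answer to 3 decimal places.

I − A =
  [   0.90    -0.15    -0.05]
  [  -0.35     0.55    -0.30]
  [  -0.20    -0.05     0.65]
Cofactors of I−A, C_ij = (−1)^(i+j)·(minor ij) (rows/columns in the sector order above):
  C_11 = (0.55)(0.65) − (-0.30)(-0.05) = 0.3425
  C_12 = −[(-0.35)(0.65) − (-0.30)(-0.20)] = 0.2875
  C_13 = (-0.35)(-0.05) − (0.55)(-0.20) = 0.1275
  C_21 = −[(-0.15)(0.65) − (-0.05)(-0.05)] = 0.1000
  C_22 = (0.90)(0.65) − (-0.05)(-0.20) = 0.5750
  C_23 = −[(0.90)(-0.05) − (-0.15)(-0.20)] = 0.0750
  C_31 = (-0.15)(-0.30) − (-0.05)(0.55) = 0.0725
  C_32 = −[(0.90)(-0.30) − (-0.05)(-0.35)] = 0.2875
  C_33 = (0.90)(0.55) − (-0.15)(-0.35) = 0.4425
det(I−A) = Σ_j (I−A)_1j·C_1j = (0.90)(0.3425) + (-0.15)(0.2875) + (-0.05)(0.1275) = 0.25875
adj(I−A) = Cᵀ =
  [ 0.3425   0.1000   0.0725]
  [ 0.2875   0.5750   0.2875]
  [ 0.1275   0.0750   0.4425]
(I − A)⁻¹ = adj(I−A) / det(I−A) ≈
  [   1.3237     0.3865     0.2802]
  [   1.1111     2.2222     1.1111]
  [   0.4928     0.2899     1.7101]
x = (I − A)⁻¹ d = adj(I−A)·d / det(I−A), with det(I−A) = 0.25875:
  x_C = (0.3425·430 + 0.1000·80 + 0.0725·300) / 0.25875 = 177.025 / 0.25875 ≈ 684.155
  x_E = (0.2875·430 + 0.5750·80 + 0.2875·300) / 0.25875 = 255.875 / 0.25875 ≈ 988.889
  x_O = (0.1275·430 + 0.0750·80 + 0.4425·300) / 0.25875 = 193.575 / 0.25875 ≈ 748.116

x_C = 684.155, x_E = 988.889, x_O = 748.116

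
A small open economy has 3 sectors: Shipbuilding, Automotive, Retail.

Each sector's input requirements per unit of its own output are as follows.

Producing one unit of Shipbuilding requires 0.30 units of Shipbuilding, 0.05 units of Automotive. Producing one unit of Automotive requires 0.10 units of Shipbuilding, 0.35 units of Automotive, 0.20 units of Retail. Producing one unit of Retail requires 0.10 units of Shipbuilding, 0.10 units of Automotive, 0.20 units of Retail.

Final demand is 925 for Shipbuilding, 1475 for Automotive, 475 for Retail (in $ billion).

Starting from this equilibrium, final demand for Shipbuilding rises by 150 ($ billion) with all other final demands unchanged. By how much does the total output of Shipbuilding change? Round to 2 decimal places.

Δx_1 = 217.39

I − A =
  [   0.70    -0.10    -0.10]
  [  -0.05     0.65    -0.10]
  [   0.00    -0.20     0.80]
Cofactors of I−A, C_ij = (−1)^(i+j)·(minor ij) (rows/columns in the sector order above):
  C_11 = (0.65)(0.80) − (-0.10)(-0.20) = 0.5000
  C_12 = −[(-0.05)(0.80) − (-0.10)(0.00)] = 0.0400
  C_13 = (-0.05)(-0.20) − (0.65)(0.00) = 0.0100
  C_21 = −[(-0.10)(0.80) − (-0.10)(-0.20)] = 0.1000
  C_22 = (0.70)(0.80) − (-0.10)(0.00) = 0.5600
  C_23 = −[(0.70)(-0.20) − (-0.10)(0.00)] = 0.1400
  C_31 = (-0.10)(-0.10) − (-0.10)(0.65) = 0.0750
  C_32 = −[(0.70)(-0.10) − (-0.10)(-0.05)] = 0.0750
  C_33 = (0.70)(0.65) − (-0.10)(-0.05) = 0.4500
det(I−A) = Σ_j (I−A)_1j·C_1j = (0.70)(0.5000) + (-0.10)(0.0400) + (-0.10)(0.0100) = 0.3450
adj(I−A) = Cᵀ =
  [ 0.5000   0.1000   0.0750]
  [ 0.0400   0.5600   0.0750]
  [ 0.0100   0.1400   0.4500]
(I − A)⁻¹ = adj(I−A) / det(I−A) ≈
  [   1.4493     0.2899     0.2174]
  [   0.1159     1.6232     0.2174]
  [   0.0290     0.4058     1.3043]
Δx = (I − A)⁻¹ Δd with Δd having +150 in the Shipbuilding component and 0 elsewhere.
So Δx_1 = L_11 · (+150), where L_11 = adj(I−A)_11 / det(I−A) = 0.5000 / 0.3450.
Δx_1 = 0.5000 × (+150) / 0.3450 = 75.00 / 0.3450 ≈ 217.39.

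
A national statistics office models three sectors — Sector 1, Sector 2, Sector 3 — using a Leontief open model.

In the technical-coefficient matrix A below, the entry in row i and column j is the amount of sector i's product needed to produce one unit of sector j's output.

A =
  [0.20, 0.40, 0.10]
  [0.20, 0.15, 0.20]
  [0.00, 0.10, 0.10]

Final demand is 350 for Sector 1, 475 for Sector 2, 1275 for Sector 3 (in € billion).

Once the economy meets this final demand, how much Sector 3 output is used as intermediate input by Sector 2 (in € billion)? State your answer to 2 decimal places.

z_32 = 121.55

I − A =
  [   0.80    -0.40    -0.10]
  [  -0.20     0.85    -0.20]
  [   0.00    -0.10     0.90]
Cofactors of I−A, C_ij = (−1)^(i+j)·(minor ij) (rows/columns in the sector order above):
  C_11 = (0.85)(0.90) − (-0.20)(-0.10) = 0.7450
  C_12 = −[(-0.20)(0.90) − (-0.20)(0.00)] = 0.1800
  C_13 = (-0.20)(-0.10) − (0.85)(0.00) = 0.0200
  C_21 = −[(-0.40)(0.90) − (-0.10)(-0.10)] = 0.3700
  C_22 = (0.80)(0.90) − (-0.10)(0.00) = 0.7200
  C_23 = −[(0.80)(-0.10) − (-0.40)(0.00)] = 0.0800
  C_31 = (-0.40)(-0.20) − (-0.10)(0.85) = 0.1650
  C_32 = −[(0.80)(-0.20) − (-0.10)(-0.20)] = 0.1800
  C_33 = (0.80)(0.85) − (-0.40)(-0.20) = 0.6000
det(I−A) = Σ_j (I−A)_1j·C_1j = (0.80)(0.7450) + (-0.40)(0.1800) + (-0.10)(0.0200) = 0.5220
adj(I−A) = Cᵀ =
  [ 0.7450   0.3700   0.1650]
  [ 0.1800   0.7200   0.1800]
  [ 0.0200   0.0800   0.6000]
(I − A)⁻¹ = adj(I−A) / det(I−A) ≈
  [   1.4272     0.7088     0.3161]
  [   0.3448     1.3793     0.3448]
  [   0.0383     0.1533     1.1494]
First solve x = (I − A)⁻¹ d = adj(I−A)·d / det(I−A); in particular x_2 = (0.1800·350 + 0.7200·475 + 0.1800·1275) / 0.5220 = 634.50 / 0.5220 ≈ 1215.5172.
Intermediate flow from 3 to 2: z_32 = a_32 · x_2 = 0.10 × 634.50 / 0.5220 = 63.45 / 0.5220 ≈ 121.55.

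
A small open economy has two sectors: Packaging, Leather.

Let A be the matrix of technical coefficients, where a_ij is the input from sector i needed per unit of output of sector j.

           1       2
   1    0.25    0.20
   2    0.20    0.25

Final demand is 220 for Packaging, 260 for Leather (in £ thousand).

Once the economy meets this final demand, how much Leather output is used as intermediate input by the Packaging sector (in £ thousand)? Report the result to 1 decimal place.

z_21 = 83.1

I − A =
  [   0.75    -0.20]
  [  -0.20     0.75]
det(I−A) = (0.75)(0.75) − (-0.20)(-0.20) = 0.5225
adj(I−A) = [[0.75, 0.20], [0.20, 0.75]]
(I − A)⁻¹ = adj(I−A) / det(I−A) ≈
  [   1.4354     0.3828]
  [   0.3828     1.4354]
First solve x = (I − A)⁻¹ d = adj(I−A)·d / det(I−A); in particular x_1 = (0.75·220 + 0.20·260) / 0.5225 = 217.00 / 0.5225 ≈ 415.311.
Intermediate flow from 2 to 1: z_21 = a_21 · x_1 = 0.20 × 217.00 / 0.5225 = 43.40 / 0.5225 ≈ 83.1.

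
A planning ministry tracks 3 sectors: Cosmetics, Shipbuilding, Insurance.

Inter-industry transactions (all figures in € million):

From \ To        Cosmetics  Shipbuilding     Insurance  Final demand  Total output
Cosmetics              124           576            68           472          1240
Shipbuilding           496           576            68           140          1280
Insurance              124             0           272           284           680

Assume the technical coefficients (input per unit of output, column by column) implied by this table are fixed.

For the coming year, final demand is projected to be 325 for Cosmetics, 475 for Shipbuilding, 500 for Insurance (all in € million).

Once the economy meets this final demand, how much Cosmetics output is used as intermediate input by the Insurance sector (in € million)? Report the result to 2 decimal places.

z_13 = 109.92

Technical coefficients a_ij = z_ij / X_j:
  a_11 = 124/1240 = 0.10, a_21 = 496/1240 = 0.40, a_31 = 124/1240 = 0.10
  a_12 = 576/1280 = 0.45, a_22 = 576/1280 = 0.45, a_32 = 0/1280 = 0.00
  a_13 = 68/680 = 0.10, a_23 = 68/680 = 0.10, a_33 = 272/680 = 0.40
I − A =
  [   0.90    -0.45    -0.10]
  [  -0.40     0.55    -0.10]
  [  -0.10     0.00     0.60]
Cofactors of I−A, C_ij = (−1)^(i+j)·(minor ij) (rows/columns in the sector order above):
  C_11 = (0.55)(0.60) − (-0.10)(0.00) = 0.3300
  C_12 = −[(-0.40)(0.60) − (-0.10)(-0.10)] = 0.2500
  C_13 = (-0.40)(0.00) − (0.55)(-0.10) = 0.0550
  C_21 = −[(-0.45)(0.60) − (-0.10)(0.00)] = 0.2700
  C_22 = (0.90)(0.60) − (-0.10)(-0.10) = 0.5300
  C_23 = −[(0.90)(0.00) − (-0.45)(-0.10)] = 0.0450
  C_31 = (-0.45)(-0.10) − (-0.10)(0.55) = 0.1000
  C_32 = −[(0.90)(-0.10) − (-0.10)(-0.40)] = 0.1300
  C_33 = (0.90)(0.55) − (-0.45)(-0.40) = 0.3150
det(I−A) = Σ_j (I−A)_1j·C_1j = (0.90)(0.3300) + (-0.45)(0.2500) + (-0.10)(0.0550) = 0.1790
adj(I−A) = Cᵀ =
  [ 0.3300   0.2700   0.1000]
  [ 0.2500   0.5300   0.1300]
  [ 0.0550   0.0450   0.3150]
(I − A)⁻¹ = adj(I−A) / det(I−A) ≈
  [   1.8436     1.5084     0.5587]
  [   1.3966     2.9609     0.7263]
  [   0.3073     0.2514     1.7598]
First solve x = (I − A)⁻¹ d = adj(I−A)·d / det(I−A); in particular x_3 = (0.0550·325 + 0.0450·475 + 0.3150·500) / 0.1790 = 196.75 / 0.1790 ≈ 1099.1620.
Intermediate flow from 1 to 3: z_13 = a_13 · x_3 = 0.10 × 196.75 / 0.1790 = 19.675 / 0.1790 ≈ 109.92.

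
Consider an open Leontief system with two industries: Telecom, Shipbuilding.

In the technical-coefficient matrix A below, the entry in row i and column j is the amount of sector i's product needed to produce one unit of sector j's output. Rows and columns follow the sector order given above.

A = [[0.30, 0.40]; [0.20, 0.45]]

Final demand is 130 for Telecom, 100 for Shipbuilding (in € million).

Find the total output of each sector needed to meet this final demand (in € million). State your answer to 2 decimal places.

x_T = 365.57, x_S = 314.75

I − A =
  [   0.70    -0.40]
  [  -0.20     0.55]
det(I−A) = (0.70)(0.55) − (-0.40)(-0.20) = 0.3050
adj(I−A) = [[0.55, 0.40], [0.20, 0.70]]
(I − A)⁻¹ = adj(I−A) / det(I−A) ≈
  [   1.8033     1.3115]
  [   0.6557     2.2951]
x = (I − A)⁻¹ d = adj(I−A)·d / det(I−A), with det(I−A) = 0.3050:
  x_T = (0.55·130 + 0.40·100) / 0.3050 = 111.50 / 0.3050 ≈ 365.57
  x_S = (0.20·130 + 0.70·100) / 0.3050 = 96.00 / 0.3050 ≈ 314.75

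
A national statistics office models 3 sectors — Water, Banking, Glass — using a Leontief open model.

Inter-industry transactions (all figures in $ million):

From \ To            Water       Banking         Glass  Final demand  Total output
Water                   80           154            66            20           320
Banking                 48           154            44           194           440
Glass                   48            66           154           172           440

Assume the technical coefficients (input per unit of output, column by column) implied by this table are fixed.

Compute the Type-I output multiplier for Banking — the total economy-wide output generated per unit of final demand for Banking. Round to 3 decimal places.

m_2 = 3.545

Technical coefficients a_ij = z_ij / X_j:
  a_11 = 80/320 = 0.25, a_21 = 48/320 = 0.15, a_31 = 48/320 = 0.15
  a_12 = 154/440 = 0.35, a_22 = 154/440 = 0.35, a_32 = 66/440 = 0.15
  a_13 = 66/440 = 0.15, a_23 = 44/440 = 0.10, a_33 = 154/440 = 0.35
I − A =
  [   0.75    -0.35    -0.15]
  [  -0.15     0.65    -0.10]
  [  -0.15    -0.15     0.65]
Cofactors of I−A, C_ij = (−1)^(i+j)·(minor ij) (rows/columns in the sector order above):
  C_11 = (0.65)(0.65) − (-0.10)(-0.15) = 0.4075
  C_12 = −[(-0.15)(0.65) − (-0.10)(-0.15)] = 0.1125
  C_13 = (-0.15)(-0.15) − (0.65)(-0.15) = 0.1200
  C_21 = −[(-0.35)(0.65) − (-0.15)(-0.15)] = 0.2500
  C_22 = (0.75)(0.65) − (-0.15)(-0.15) = 0.4650
  C_23 = −[(0.75)(-0.15) − (-0.35)(-0.15)] = 0.1650
  C_31 = (-0.35)(-0.10) − (-0.15)(0.65) = 0.1325
  C_32 = −[(0.75)(-0.10) − (-0.15)(-0.15)] = 0.0975
  C_33 = (0.75)(0.65) − (-0.35)(-0.15) = 0.4350
det(I−A) = Σ_j (I−A)_1j·C_1j = (0.75)(0.4075) + (-0.35)(0.1125) + (-0.15)(0.1200) = 0.24825
adj(I−A) = Cᵀ =
  [ 0.4075   0.2500   0.1325]
  [ 0.1125   0.4650   0.0975]
  [ 0.1200   0.1650   0.4350]
(I − A)⁻¹ = adj(I−A) / det(I−A) ≈
  [   1.6415     1.0070     0.5337]
  [   0.4532     1.8731     0.3927]
  [   0.4834     0.6647     1.7523]
The output multiplier for sector j is the column-j sum of the Leontief inverse (I − A)⁻¹ = adj(I−A) / det(I−A).
Column 2 of adj(I−A): (0.2500, 0.4650, 0.1650); det(I−A) = 0.24825.
m_2 = (0.2500 + 0.4650 + 0.1650) / 0.24825 = 0.88 / 0.24825 ≈ 3.545.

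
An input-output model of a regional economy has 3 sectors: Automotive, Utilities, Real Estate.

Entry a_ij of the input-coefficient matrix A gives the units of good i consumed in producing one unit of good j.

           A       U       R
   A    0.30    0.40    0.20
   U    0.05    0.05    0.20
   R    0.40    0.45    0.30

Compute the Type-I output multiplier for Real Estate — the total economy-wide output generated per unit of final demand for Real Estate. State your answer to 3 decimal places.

I − A =
  [   0.70    -0.40    -0.20]
  [  -0.05     0.95    -0.20]
  [  -0.40    -0.45     0.70]
Cofactors of I−A, C_ij = (−1)^(i+j)·(minor ij) (rows/columns in the sector order above):
  C_11 = (0.95)(0.70) − (-0.20)(-0.45) = 0.5750
  C_12 = −[(-0.05)(0.70) − (-0.20)(-0.40)] = 0.1150
  C_13 = (-0.05)(-0.45) − (0.95)(-0.40) = 0.4025
  C_21 = −[(-0.40)(0.70) − (-0.20)(-0.45)] = 0.3700
  C_22 = (0.70)(0.70) − (-0.20)(-0.40) = 0.4100
  C_23 = −[(0.70)(-0.45) − (-0.40)(-0.40)] = 0.4750
  C_31 = (-0.40)(-0.20) − (-0.20)(0.95) = 0.2700
  C_32 = −[(0.70)(-0.20) − (-0.20)(-0.05)] = 0.1500
  C_33 = (0.70)(0.95) − (-0.40)(-0.05) = 0.6450
det(I−A) = Σ_j (I−A)_1j·C_1j = (0.70)(0.5750) + (-0.40)(0.1150) + (-0.20)(0.4025) = 0.2760
adj(I−A) = Cᵀ =
  [ 0.5750   0.3700   0.2700]
  [ 0.1150   0.4100   0.1500]
  [ 0.4025   0.4750   0.6450]
(I − A)⁻¹ = adj(I−A) / det(I−A) ≈
  [   2.0833     1.3406     0.9783]
  [   0.4167     1.4855     0.5435]
  [   1.4583     1.7210     2.3370]
The output multiplier for sector j is the column-j sum of the Leontief inverse (I − A)⁻¹ = adj(I−A) / det(I−A).
Column R of adj(I−A): (0.2700, 0.1500, 0.6450); det(I−A) = 0.2760.
m_R = (0.2700 + 0.1500 + 0.6450) / 0.2760 = 1.065 / 0.2760 ≈ 3.859.

m_R = 3.859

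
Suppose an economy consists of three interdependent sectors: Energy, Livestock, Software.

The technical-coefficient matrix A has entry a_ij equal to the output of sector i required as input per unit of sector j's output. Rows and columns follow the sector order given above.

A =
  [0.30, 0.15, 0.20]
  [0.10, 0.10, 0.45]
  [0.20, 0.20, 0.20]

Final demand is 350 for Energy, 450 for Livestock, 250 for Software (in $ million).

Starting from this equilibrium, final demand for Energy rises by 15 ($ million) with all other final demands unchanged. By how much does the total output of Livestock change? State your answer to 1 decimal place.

Δx_L = 6.8

I − A =
  [   0.70    -0.15    -0.20]
  [  -0.10     0.90    -0.45]
  [  -0.20    -0.20     0.80]
Cofactors of I−A, C_ij = (−1)^(i+j)·(minor ij) (rows/columns in the sector order above):
  C_11 = (0.90)(0.80) − (-0.45)(-0.20) = 0.6300
  C_12 = −[(-0.10)(0.80) − (-0.45)(-0.20)] = 0.1700
  C_13 = (-0.10)(-0.20) − (0.90)(-0.20) = 0.2000
  C_21 = −[(-0.15)(0.80) − (-0.20)(-0.20)] = 0.1600
  C_22 = (0.70)(0.80) − (-0.20)(-0.20) = 0.5200
  C_23 = −[(0.70)(-0.20) − (-0.15)(-0.20)] = 0.1700
  C_31 = (-0.15)(-0.45) − (-0.20)(0.90) = 0.2475
  C_32 = −[(0.70)(-0.45) − (-0.20)(-0.10)] = 0.3350
  C_33 = (0.70)(0.90) − (-0.15)(-0.10) = 0.6150
det(I−A) = Σ_j (I−A)_1j·C_1j = (0.70)(0.6300) + (-0.15)(0.1700) + (-0.20)(0.2000) = 0.3755
adj(I−A) = Cᵀ =
  [ 0.6300   0.1600   0.2475]
  [ 0.1700   0.5200   0.3350]
  [ 0.2000   0.1700   0.6150]
(I − A)⁻¹ = adj(I−A) / det(I−A) ≈
  [   1.6778     0.4261     0.6591]
  [   0.4527     1.3848     0.8921]
  [   0.5326     0.4527     1.6378]
Δx = (I − A)⁻¹ Δd with Δd having +15 in the Energy component and 0 elsewhere.
So Δx_L = L_LE · (+15), where L_LE = adj(I−A)_LE / det(I−A) = 0.1700 / 0.3755.
Δx_L = 0.1700 × (+15) / 0.3755 = 2.55 / 0.3755 ≈ 6.8.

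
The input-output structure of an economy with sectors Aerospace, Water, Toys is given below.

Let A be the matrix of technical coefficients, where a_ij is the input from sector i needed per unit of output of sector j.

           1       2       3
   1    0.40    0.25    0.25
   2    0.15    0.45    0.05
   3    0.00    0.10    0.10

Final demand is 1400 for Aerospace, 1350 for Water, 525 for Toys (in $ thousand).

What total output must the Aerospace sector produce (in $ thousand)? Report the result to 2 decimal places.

x_1 = 4297.27

I − A =
  [   0.60    -0.25    -0.25]
  [  -0.15     0.55    -0.05]
  [   0.00    -0.10     0.90]
Cofactors of I−A, C_ij = (−1)^(i+j)·(minor ij) (rows/columns in the sector order above):
  C_11 = (0.55)(0.90) − (-0.05)(-0.10) = 0.4900
  C_12 = −[(-0.15)(0.90) − (-0.05)(0.00)] = 0.1350
  C_13 = (-0.15)(-0.10) − (0.55)(0.00) = 0.0150
  C_21 = −[(-0.25)(0.90) − (-0.25)(-0.10)] = 0.2500
  C_22 = (0.60)(0.90) − (-0.25)(0.00) = 0.5400
  C_23 = −[(0.60)(-0.10) − (-0.25)(0.00)] = 0.0600
  C_31 = (-0.25)(-0.05) − (-0.25)(0.55) = 0.1500
  C_32 = −[(0.60)(-0.05) − (-0.25)(-0.15)] = 0.0675
  C_33 = (0.60)(0.55) − (-0.25)(-0.15) = 0.2925
det(I−A) = Σ_j (I−A)_1j·C_1j = (0.60)(0.4900) + (-0.25)(0.1350) + (-0.25)(0.0150) = 0.2565
adj(I−A) = Cᵀ =
  [ 0.4900   0.2500   0.1500]
  [ 0.1350   0.5400   0.0675]
  [ 0.0150   0.0600   0.2925]
(I − A)⁻¹ = adj(I−A) / det(I−A) ≈
  [   1.9103     0.9747     0.5848]
  [   0.5263     2.1053     0.2632]
  [   0.0585     0.2339     1.1404]
x = (I − A)⁻¹ d = adj(I−A)·d / det(I−A), with det(I−A) = 0.2565:
  x_1 = (0.4900·1400 + 0.2500·1350 + 0.1500·525) / 0.2565 = 1102.25 / 0.2565 ≈ 4297.27
  x_2 = (0.1350·1400 + 0.5400·1350 + 0.0675·525) / 0.2565 = 953.4375 / 0.2565 ≈ 3717.11
  x_3 = (0.0150·1400 + 0.0600·1350 + 0.2925·525) / 0.2565 = 255.5625 / 0.2565 ≈ 996.35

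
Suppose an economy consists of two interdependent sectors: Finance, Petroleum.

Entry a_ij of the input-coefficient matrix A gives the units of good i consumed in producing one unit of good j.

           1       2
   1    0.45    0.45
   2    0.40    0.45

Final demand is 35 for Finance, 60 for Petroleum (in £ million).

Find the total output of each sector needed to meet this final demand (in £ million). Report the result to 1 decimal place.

I − A =
  [   0.55    -0.45]
  [  -0.40     0.55]
det(I−A) = (0.55)(0.55) − (-0.45)(-0.40) = 0.1225
adj(I−A) = [[0.55, 0.45], [0.40, 0.55]]
(I − A)⁻¹ = adj(I−A) / det(I−A) ≈
  [   4.4898     3.6735]
  [   3.2653     4.4898]
x = (I − A)⁻¹ d = adj(I−A)·d / det(I−A), with det(I−A) = 0.1225:
  x_1 = (0.55·35 + 0.45·60) / 0.1225 = 46.25 / 0.1225 ≈ 377.6
  x_2 = (0.40·35 + 0.55·60) / 0.1225 = 47.00 / 0.1225 ≈ 383.7

x_1 = 377.6, x_2 = 383.7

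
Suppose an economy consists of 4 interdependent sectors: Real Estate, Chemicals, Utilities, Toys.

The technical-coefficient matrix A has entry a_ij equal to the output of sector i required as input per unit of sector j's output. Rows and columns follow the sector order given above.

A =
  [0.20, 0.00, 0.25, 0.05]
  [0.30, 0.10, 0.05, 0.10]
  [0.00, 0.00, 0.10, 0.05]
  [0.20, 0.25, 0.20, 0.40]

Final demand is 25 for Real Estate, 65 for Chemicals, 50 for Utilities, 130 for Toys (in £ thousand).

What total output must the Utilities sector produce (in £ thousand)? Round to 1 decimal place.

I − A =
  [   0.80     0.00    -0.25    -0.05]
  [  -0.30     0.90    -0.05    -0.10]
  [   0.00     0.00     0.90    -0.05]
  [  -0.20    -0.25    -0.20     0.60]
Compute the cofactors C_ij = (−1)^(i+j)·(3×3 minor ij) of I−A; the adjugate is their transpose:
adj(I−A) = Cᵀ =
  [ 0.453875   0.014375   0.138375   0.051750]
  [ 0.177500   0.412500   0.092500   0.091250]
  [ 0.012750   0.010000   0.399250   0.036000]
  [ 0.229500   0.180000   0.217750   0.648000]
det(I−A) = Σ_j (I−A)_1j·C_1j = (0.80)(0.453875) + (0.00)(0.177500) + (-0.25)(0.012750) + (-0.05)(0.229500) = 0.3484375
(I − A)⁻¹ = adj(I−A) / det(I−A) ≈
  [   1.3026     0.0413     0.3971     0.1485]
  [   0.5094     1.1839     0.2655     0.2619]
  [   0.0366     0.0287     1.1458     0.1033]
  [   0.6587     0.5166     0.6249     1.8597]
x = (I − A)⁻¹ d = adj(I−A)·d / det(I−A), with det(I−A) = 0.3484375:
  x_1 = (0.453875·25 + 0.014375·65 + 0.138375·50 + 0.051750·130) / 0.3484375 = 25.9275 / 0.3484375 ≈ 74.4
  x_2 = (0.177500·25 + 0.412500·65 + 0.092500·50 + 0.091250·130) / 0.3484375 = 47.7375 / 0.3484375 ≈ 137.0
  x_3 = (0.012750·25 + 0.010000·65 + 0.399250·50 + 0.036000·130) / 0.3484375 = 25.61125 / 0.3484375 ≈ 73.5
  x_4 = (0.229500·25 + 0.180000·65 + 0.217750·50 + 0.648000·130) / 0.3484375 = 112.565 / 0.3484375 ≈ 323.1

x_3 = 73.5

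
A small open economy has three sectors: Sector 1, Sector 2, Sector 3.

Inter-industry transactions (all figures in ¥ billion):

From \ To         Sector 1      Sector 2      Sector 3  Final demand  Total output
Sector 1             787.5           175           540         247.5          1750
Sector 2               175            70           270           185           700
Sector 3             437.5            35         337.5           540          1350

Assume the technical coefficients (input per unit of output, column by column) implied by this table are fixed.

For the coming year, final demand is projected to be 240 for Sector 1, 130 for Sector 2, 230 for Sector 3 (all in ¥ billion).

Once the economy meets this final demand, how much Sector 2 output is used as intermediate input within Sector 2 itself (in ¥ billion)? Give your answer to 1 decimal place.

z_22 = 43.4

Technical coefficients a_ij = z_ij / X_j:
  a_11 = 787.5/1750 = 0.45, a_21 = 175/1750 = 0.10, a_31 = 437.5/1750 = 0.25
  a_12 = 175/700 = 0.25, a_22 = 70/700 = 0.10, a_32 = 35/700 = 0.05
  a_13 = 540/1350 = 0.40, a_23 = 270/1350 = 0.20, a_33 = 337.5/1350 = 0.25
I − A =
  [   0.55    -0.25    -0.40]
  [  -0.10     0.90    -0.20]
  [  -0.25    -0.05     0.75]
Cofactors of I−A, C_ij = (−1)^(i+j)·(minor ij) (rows/columns in the sector order above):
  C_11 = (0.90)(0.75) − (-0.20)(-0.05) = 0.6650
  C_12 = −[(-0.10)(0.75) − (-0.20)(-0.25)] = 0.1250
  C_13 = (-0.10)(-0.05) − (0.90)(-0.25) = 0.2300
  C_21 = −[(-0.25)(0.75) − (-0.40)(-0.05)] = 0.2075
  C_22 = (0.55)(0.75) − (-0.40)(-0.25) = 0.3125
  C_23 = −[(0.55)(-0.05) − (-0.25)(-0.25)] = 0.0900
  C_31 = (-0.25)(-0.20) − (-0.40)(0.90) = 0.4100
  C_32 = −[(0.55)(-0.20) − (-0.40)(-0.10)] = 0.1500
  C_33 = (0.55)(0.90) − (-0.25)(-0.10) = 0.4700
det(I−A) = Σ_j (I−A)_1j·C_1j = (0.55)(0.6650) + (-0.25)(0.1250) + (-0.40)(0.2300) = 0.2425
adj(I−A) = Cᵀ =
  [ 0.6650   0.2075   0.4100]
  [ 0.1250   0.3125   0.1500]
  [ 0.2300   0.0900   0.4700]
(I − A)⁻¹ = adj(I−A) / det(I−A) ≈
  [   2.7423     0.8557     1.6907]
  [   0.5155     1.2887     0.6186]
  [   0.9485     0.3711     1.9381]
First solve x = (I − A)⁻¹ d = adj(I−A)·d / det(I−A); in particular x_2 = (0.1250·240 + 0.3125·130 + 0.1500·230) / 0.2425 = 105.125 / 0.2425 ≈ 433.505.
Intermediate flow from 2 to 2: z_22 = a_22 · x_2 = 0.10 × 105.125 / 0.2425 = 10.5125 / 0.2425 ≈ 43.4.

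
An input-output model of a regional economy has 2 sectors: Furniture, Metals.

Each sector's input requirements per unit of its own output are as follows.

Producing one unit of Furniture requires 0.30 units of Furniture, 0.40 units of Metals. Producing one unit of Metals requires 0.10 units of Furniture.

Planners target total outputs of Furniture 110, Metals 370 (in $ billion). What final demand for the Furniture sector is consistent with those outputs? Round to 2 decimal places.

d_1 = 40.00

I − A =
  [   0.70    -0.10]
  [  -0.40     1.00]
d = (I − A) x:
  d_1 = (+0.70)·110 + (-0.10)·370 = 40.00
  d_2 = (-0.40)·110 + (+1.00)·370 = 326.00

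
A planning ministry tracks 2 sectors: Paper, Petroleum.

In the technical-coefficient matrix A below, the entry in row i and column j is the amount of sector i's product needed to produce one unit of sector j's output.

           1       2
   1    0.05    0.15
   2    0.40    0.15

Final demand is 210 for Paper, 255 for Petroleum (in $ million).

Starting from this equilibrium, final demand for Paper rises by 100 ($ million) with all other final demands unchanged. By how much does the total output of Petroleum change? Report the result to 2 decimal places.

I − A =
  [   0.95    -0.15]
  [  -0.40     0.85]
det(I−A) = (0.95)(0.85) − (-0.15)(-0.40) = 0.7475
adj(I−A) = [[0.85, 0.15], [0.40, 0.95]]
(I − A)⁻¹ = adj(I−A) / det(I−A) ≈
  [   1.1371     0.2007]
  [   0.5351     1.2709]
Δx = (I − A)⁻¹ Δd with Δd having +100 in the Paper component and 0 elsewhere.
So Δx_2 = L_21 · (+100), where L_21 = adj(I−A)_21 / det(I−A) = 0.40 / 0.7475.
Δx_2 = 0.40 × (+100) / 0.7475 = 40.00 / 0.7475 ≈ 53.51.

Δx_2 = 53.51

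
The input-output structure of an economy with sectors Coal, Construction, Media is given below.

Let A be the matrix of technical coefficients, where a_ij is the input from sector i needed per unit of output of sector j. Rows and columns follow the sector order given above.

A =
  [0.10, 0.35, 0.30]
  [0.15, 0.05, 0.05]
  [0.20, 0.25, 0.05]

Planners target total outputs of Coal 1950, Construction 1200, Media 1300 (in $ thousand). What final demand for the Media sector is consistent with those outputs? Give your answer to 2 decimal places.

I − A =
  [   0.90    -0.35    -0.30]
  [  -0.15     0.95    -0.05]
  [  -0.20    -0.25     0.95]
d = (I − A) x:
  d_1 = (+0.90)·1950 + (-0.35)·1200 + (-0.30)·1300 = 945.00
  d_2 = (-0.15)·1950 + (+0.95)·1200 + (-0.05)·1300 = 782.50
  d_3 = (-0.20)·1950 + (-0.25)·1200 + (+0.95)·1300 = 545.00

d_3 = 545.00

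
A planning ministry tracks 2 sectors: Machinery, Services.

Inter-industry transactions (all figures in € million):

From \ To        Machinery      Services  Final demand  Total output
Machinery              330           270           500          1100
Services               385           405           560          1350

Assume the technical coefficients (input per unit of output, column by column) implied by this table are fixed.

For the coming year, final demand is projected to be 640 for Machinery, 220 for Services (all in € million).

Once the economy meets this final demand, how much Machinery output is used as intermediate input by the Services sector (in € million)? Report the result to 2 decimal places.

Technical coefficients a_ij = z_ij / X_j:
  a_MM = 330/1100 = 0.30, a_SM = 385/1100 = 0.35
  a_MS = 270/1350 = 0.20, a_SS = 405/1350 = 0.30
I − A =
  [   0.70    -0.20]
  [  -0.35     0.70]
det(I−A) = (0.70)(0.70) − (-0.20)(-0.35) = 0.4200
adj(I−A) = [[0.70, 0.20], [0.35, 0.70]]
(I − A)⁻¹ = adj(I−A) / det(I−A) ≈
  [   1.6667     0.4762]
  [   0.8333     1.6667]
First solve x = (I − A)⁻¹ d = adj(I−A)·d / det(I−A); in particular x_S = (0.35·640 + 0.70·220) / 0.4200 = 378.00 / 0.4200 = 900.0000.
Intermediate flow from M to S: z_MS = a_MS · x_S = 0.20 × 378.00 / 0.4200 = 75.60 / 0.4200 = 180.00.

z_MS = 180.00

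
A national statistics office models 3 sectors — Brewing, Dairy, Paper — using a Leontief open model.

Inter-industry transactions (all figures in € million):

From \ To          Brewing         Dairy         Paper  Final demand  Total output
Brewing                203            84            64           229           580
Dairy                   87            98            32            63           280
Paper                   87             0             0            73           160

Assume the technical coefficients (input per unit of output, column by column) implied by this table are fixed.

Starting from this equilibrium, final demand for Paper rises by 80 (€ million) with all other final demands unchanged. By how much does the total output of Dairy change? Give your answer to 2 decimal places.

Technical coefficients a_ij = z_ij / X_j:
  a_BB = 203/580 = 0.35, a_DB = 87/580 = 0.15, a_PB = 87/580 = 0.15
  a_BD = 84/280 = 0.30, a_DD = 98/280 = 0.35, a_PD = 0/280 = 0.00
  a_BP = 64/160 = 0.40, a_DP = 32/160 = 0.20, a_PP = 0/160 = 0.00
I − A =
  [   0.65    -0.30    -0.40]
  [  -0.15     0.65    -0.20]
  [  -0.15     0.00     1.00]
Cofactors of I−A, C_ij = (−1)^(i+j)·(minor ij) (rows/columns in the sector order above):
  C_11 = (0.65)(1.00) − (-0.20)(0.00) = 0.6500
  C_12 = −[(-0.15)(1.00) − (-0.20)(-0.15)] = 0.1800
  C_13 = (-0.15)(0.00) − (0.65)(-0.15) = 0.0975
  C_21 = −[(-0.30)(1.00) − (-0.40)(0.00)] = 0.3000
  C_22 = (0.65)(1.00) − (-0.40)(-0.15) = 0.5900
  C_23 = −[(0.65)(0.00) − (-0.30)(-0.15)] = 0.0450
  C_31 = (-0.30)(-0.20) − (-0.40)(0.65) = 0.3200
  C_32 = −[(0.65)(-0.20) − (-0.40)(-0.15)] = 0.1900
  C_33 = (0.65)(0.65) − (-0.30)(-0.15) = 0.3775
det(I−A) = Σ_j (I−A)_1j·C_1j = (0.65)(0.6500) + (-0.30)(0.1800) + (-0.40)(0.0975) = 0.3295
adj(I−A) = Cᵀ =
  [ 0.6500   0.3000   0.3200]
  [ 0.1800   0.5900   0.1900]
  [ 0.0975   0.0450   0.3775]
(I − A)⁻¹ = adj(I−A) / det(I−A) ≈
  [   1.9727     0.9105     0.9712]
  [   0.5463     1.7906     0.5766]
  [   0.2959     0.1366     1.1457]
Δx = (I − A)⁻¹ Δd with Δd having +80 in the Paper component and 0 elsewhere.
So Δx_D = L_DP · (+80), where L_DP = adj(I−A)_DP / det(I−A) = 0.1900 / 0.3295.
Δx_D = 0.1900 × (+80) / 0.3295 = 15.20 / 0.3295 ≈ 46.13.

Δx_D = 46.13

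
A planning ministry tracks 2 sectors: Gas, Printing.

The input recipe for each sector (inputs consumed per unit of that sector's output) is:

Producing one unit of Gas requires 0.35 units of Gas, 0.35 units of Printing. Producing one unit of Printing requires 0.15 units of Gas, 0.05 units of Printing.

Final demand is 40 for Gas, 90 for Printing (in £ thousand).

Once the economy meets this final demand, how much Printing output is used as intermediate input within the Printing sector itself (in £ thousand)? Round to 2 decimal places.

I − A =
  [   0.65    -0.15]
  [  -0.35     0.95]
det(I−A) = (0.65)(0.95) − (-0.15)(-0.35) = 0.5650
adj(I−A) = [[0.95, 0.15], [0.35, 0.65]]
(I − A)⁻¹ = adj(I−A) / det(I−A) ≈
  [   1.6814     0.2655]
  [   0.6195     1.1504]
First solve x = (I − A)⁻¹ d = adj(I−A)·d / det(I−A); in particular x_P = (0.35·40 + 0.65·90) / 0.5650 = 72.50 / 0.5650 ≈ 128.3186.
Intermediate flow from P to P: z_PP = a_PP · x_P = 0.05 × 72.50 / 0.5650 = 3.625 / 0.5650 ≈ 6.42.

z_PP = 6.42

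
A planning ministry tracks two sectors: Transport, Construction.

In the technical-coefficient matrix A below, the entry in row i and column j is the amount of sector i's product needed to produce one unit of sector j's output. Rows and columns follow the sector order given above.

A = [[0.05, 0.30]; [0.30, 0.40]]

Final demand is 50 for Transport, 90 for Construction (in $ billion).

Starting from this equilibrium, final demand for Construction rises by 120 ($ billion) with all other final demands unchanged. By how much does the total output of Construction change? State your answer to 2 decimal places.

Δx_C = 237.50

I − A =
  [   0.95    -0.30]
  [  -0.30     0.60]
det(I−A) = (0.95)(0.60) − (-0.30)(-0.30) = 0.4800
adj(I−A) = [[0.60, 0.30], [0.30, 0.95]]
(I − A)⁻¹ = adj(I−A) / det(I−A) ≈
  [   1.2500     0.6250]
  [   0.6250     1.9792]
Δx = (I − A)⁻¹ Δd with Δd having +120 in the Construction component and 0 elsewhere.
So Δx_C = L_CC · (+120), where L_CC = adj(I−A)_CC / det(I−A) = 0.95 / 0.4800.
Δx_C = 0.95 × (+120) / 0.4800 = 114.00 / 0.4800 = 237.50.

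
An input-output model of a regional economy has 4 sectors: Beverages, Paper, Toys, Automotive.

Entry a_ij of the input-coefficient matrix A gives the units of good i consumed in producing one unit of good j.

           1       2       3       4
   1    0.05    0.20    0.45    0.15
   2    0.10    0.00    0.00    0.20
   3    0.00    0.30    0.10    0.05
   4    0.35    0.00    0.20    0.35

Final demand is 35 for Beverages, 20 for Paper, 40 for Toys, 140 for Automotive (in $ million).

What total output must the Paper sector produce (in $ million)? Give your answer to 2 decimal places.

x_2 = 101.39

I − A =
  [   0.95    -0.20    -0.45    -0.15]
  [  -0.10     1.00     0.00    -0.20]
  [   0.00    -0.30     0.90    -0.05]
  [  -0.35     0.00    -0.20     0.65]
Compute the cofactors C_ij = (−1)^(i+j)·(3×3 minor ij) of I−A; the adjugate is their transpose:
adj(I−A) = Cᵀ =
  [ 0.563000   0.211750   0.330500   0.220500]
  [ 0.120500   0.491125   0.101750   0.186750]
  [ 0.058000   0.173000   0.538000   0.108000]
  [ 0.321000   0.167250   0.343500   0.823500]
det(I−A) = Σ_j (I−A)_1j·C_1j = (0.95)(0.563000) + (-0.20)(0.120500) + (-0.45)(0.058000) + (-0.15)(0.321000) = 0.4365
(I − A)⁻¹ = adj(I−A) / det(I−A) ≈
  [   1.2898     0.4851     0.7572     0.5052]
  [   0.2761     1.1251     0.2331     0.4278]
  [   0.1329     0.3963     1.2325     0.2474]
  [   0.7354     0.3832     0.7869     1.8866]
x = (I − A)⁻¹ d = adj(I−A)·d / det(I−A), with det(I−A) = 0.4365:
  x_1 = (0.563000·35 + 0.211750·20 + 0.330500·40 + 0.220500·140) / 0.4365 = 68.03 / 0.4365 ≈ 155.85
  x_2 = (0.120500·35 + 0.491125·20 + 0.101750·40 + 0.186750·140) / 0.4365 = 44.255 / 0.4365 ≈ 101.39
  x_3 = (0.058000·35 + 0.173000·20 + 0.538000·40 + 0.108000·140) / 0.4365 = 42.13 / 0.4365 ≈ 96.52
  x_4 = (0.321000·35 + 0.167250·20 + 0.343500·40 + 0.823500·140) / 0.4365 = 143.61 / 0.4365 ≈ 329.00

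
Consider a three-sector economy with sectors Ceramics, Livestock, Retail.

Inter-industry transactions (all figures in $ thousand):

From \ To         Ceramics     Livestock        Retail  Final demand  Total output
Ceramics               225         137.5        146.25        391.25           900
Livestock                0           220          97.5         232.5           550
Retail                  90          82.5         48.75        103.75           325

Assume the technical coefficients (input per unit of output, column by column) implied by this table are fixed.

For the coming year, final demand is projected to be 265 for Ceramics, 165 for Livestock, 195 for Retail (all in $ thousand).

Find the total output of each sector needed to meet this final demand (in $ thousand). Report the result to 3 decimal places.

x_C = 753.222, x_L = 476.014, x_R = 402.029

Technical coefficients a_ij = z_ij / X_j:
  a_CC = 225/900 = 0.25, a_LC = 0/900 = 0.00, a_RC = 90/900 = 0.10
  a_CL = 137.5/550 = 0.25, a_LL = 220/550 = 0.40, a_RL = 82.5/550 = 0.15
  a_CR = 146.25/325 = 0.45, a_LR = 97.5/325 = 0.30, a_RR = 48.75/325 = 0.15
I − A =
  [   0.75    -0.25    -0.45]
  [   0.00     0.60    -0.30]
  [  -0.10    -0.15     0.85]
Cofactors of I−A, C_ij = (−1)^(i+j)·(minor ij) (rows/columns in the sector order above):
  C_11 = (0.60)(0.85) − (-0.30)(-0.15) = 0.4650
  C_12 = −[(0.00)(0.85) − (-0.30)(-0.10)] = 0.0300
  C_13 = (0.00)(-0.15) − (0.60)(-0.10) = 0.0600
  C_21 = −[(-0.25)(0.85) − (-0.45)(-0.15)] = 0.2800
  C_22 = (0.75)(0.85) − (-0.45)(-0.10) = 0.5925
  C_23 = −[(0.75)(-0.15) − (-0.25)(-0.10)] = 0.1375
  C_31 = (-0.25)(-0.30) − (-0.45)(0.60) = 0.3450
  C_32 = −[(0.75)(-0.30) − (-0.45)(0.00)] = 0.2250
  C_33 = (0.75)(0.60) − (-0.25)(0.00) = 0.4500
det(I−A) = Σ_j (I−A)_1j·C_1j = (0.75)(0.4650) + (-0.25)(0.0300) + (-0.45)(0.0600) = 0.31425
adj(I−A) = Cᵀ =
  [ 0.4650   0.2800   0.3450]
  [ 0.0300   0.5925   0.2250]
  [ 0.0600   0.1375   0.4500]
(I − A)⁻¹ = adj(I−A) / det(I−A) ≈
  [   1.4797     0.8910     1.0979]
  [   0.0955     1.8854     0.7160]
  [   0.1909     0.4375     1.4320]
x = (I − A)⁻¹ d = adj(I−A)·d / det(I−A), with det(I−A) = 0.31425:
  x_C = (0.4650·265 + 0.2800·165 + 0.3450·195) / 0.31425 = 236.70 / 0.31425 ≈ 753.222
  x_L = (0.0300·265 + 0.5925·165 + 0.2250·195) / 0.31425 = 149.5875 / 0.31425 ≈ 476.014
  x_R = (0.0600·265 + 0.1375·165 + 0.4500·195) / 0.31425 = 126.3375 / 0.31425 ≈ 402.029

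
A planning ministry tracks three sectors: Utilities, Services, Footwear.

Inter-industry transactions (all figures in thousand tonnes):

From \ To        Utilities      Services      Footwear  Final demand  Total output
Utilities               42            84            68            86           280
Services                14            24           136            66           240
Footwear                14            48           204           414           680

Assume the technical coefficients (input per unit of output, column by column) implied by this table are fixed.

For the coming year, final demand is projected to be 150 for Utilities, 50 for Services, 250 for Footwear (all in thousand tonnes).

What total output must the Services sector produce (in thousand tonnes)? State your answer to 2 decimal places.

Technical coefficients a_ij = z_ij / X_j:
  a_UU = 42/280 = 0.15, a_SU = 14/280 = 0.05, a_FU = 14/280 = 0.05
  a_US = 84/240 = 0.35, a_SS = 24/240 = 0.10, a_FS = 48/240 = 0.20
  a_UF = 68/680 = 0.10, a_SF = 136/680 = 0.20, a_FF = 204/680 = 0.30
I − A =
  [   0.85    -0.35    -0.10]
  [  -0.05     0.90    -0.20]
  [  -0.05    -0.20     0.70]
Cofactors of I−A, C_ij = (−1)^(i+j)·(minor ij) (rows/columns in the sector order above):
  C_11 = (0.90)(0.70) − (-0.20)(-0.20) = 0.5900
  C_12 = −[(-0.05)(0.70) − (-0.20)(-0.05)] = 0.0450
  C_13 = (-0.05)(-0.20) − (0.90)(-0.05) = 0.0550
  C_21 = −[(-0.35)(0.70) − (-0.10)(-0.20)] = 0.2650
  C_22 = (0.85)(0.70) − (-0.10)(-0.05) = 0.5900
  C_23 = −[(0.85)(-0.20) − (-0.35)(-0.05)] = 0.1875
  C_31 = (-0.35)(-0.20) − (-0.10)(0.90) = 0.1600
  C_32 = −[(0.85)(-0.20) − (-0.10)(-0.05)] = 0.1750
  C_33 = (0.85)(0.90) − (-0.35)(-0.05) = 0.7475
det(I−A) = Σ_j (I−A)_1j·C_1j = (0.85)(0.5900) + (-0.35)(0.0450) + (-0.10)(0.0550) = 0.48025
adj(I−A) = Cᵀ =
  [ 0.5900   0.2650   0.1600]
  [ 0.0450   0.5900   0.1750]
  [ 0.0550   0.1875   0.7475]
(I − A)⁻¹ = adj(I−A) / det(I−A) ≈
  [   1.2285     0.5518     0.3332]
  [   0.0937     1.2285     0.3644]
  [   0.1145     0.3904     1.5565]
x = (I − A)⁻¹ d = adj(I−A)·d / det(I−A), with det(I−A) = 0.48025:
  x_U = (0.5900·150 + 0.2650·50 + 0.1600·250) / 0.48025 = 141.75 / 0.48025 ≈ 295.16
  x_S = (0.0450·150 + 0.5900·50 + 0.1750·250) / 0.48025 = 80.00 / 0.48025 ≈ 166.58
  x_F = (0.0550·150 + 0.1875·50 + 0.7475·250) / 0.48025 = 204.50 / 0.48025 ≈ 425.82

x_S = 166.58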